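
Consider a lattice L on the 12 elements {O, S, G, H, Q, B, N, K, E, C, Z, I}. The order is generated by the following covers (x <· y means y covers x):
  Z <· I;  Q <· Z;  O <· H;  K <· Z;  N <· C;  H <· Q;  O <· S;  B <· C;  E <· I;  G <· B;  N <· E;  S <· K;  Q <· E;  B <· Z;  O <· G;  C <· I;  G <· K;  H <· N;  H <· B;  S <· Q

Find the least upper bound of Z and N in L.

I

Common upper bounds of {Z, N}: I.
The least among these is I.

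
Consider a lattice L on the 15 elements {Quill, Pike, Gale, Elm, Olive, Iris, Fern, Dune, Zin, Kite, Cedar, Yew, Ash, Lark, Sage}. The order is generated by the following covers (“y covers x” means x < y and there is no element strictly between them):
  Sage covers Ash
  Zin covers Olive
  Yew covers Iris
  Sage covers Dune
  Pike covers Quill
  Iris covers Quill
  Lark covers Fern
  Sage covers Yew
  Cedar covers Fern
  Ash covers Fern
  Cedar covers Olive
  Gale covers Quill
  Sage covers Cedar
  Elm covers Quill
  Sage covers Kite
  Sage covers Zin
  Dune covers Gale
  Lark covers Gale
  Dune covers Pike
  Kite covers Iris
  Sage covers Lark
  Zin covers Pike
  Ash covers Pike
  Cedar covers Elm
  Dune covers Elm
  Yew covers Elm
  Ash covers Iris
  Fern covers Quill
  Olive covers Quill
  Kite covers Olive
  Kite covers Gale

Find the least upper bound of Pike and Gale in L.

Common upper bounds of {Pike, Gale}: Dune, Sage.
The least among these is Dune.

Dune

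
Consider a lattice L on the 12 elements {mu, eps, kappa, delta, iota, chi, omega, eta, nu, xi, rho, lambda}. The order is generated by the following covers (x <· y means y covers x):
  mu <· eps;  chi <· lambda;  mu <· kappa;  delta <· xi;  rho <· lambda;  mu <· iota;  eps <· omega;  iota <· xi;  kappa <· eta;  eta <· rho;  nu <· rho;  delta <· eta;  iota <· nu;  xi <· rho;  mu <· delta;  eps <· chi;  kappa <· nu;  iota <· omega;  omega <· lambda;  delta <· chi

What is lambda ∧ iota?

Common lower bounds of {lambda, iota}: iota, mu.
The greatest among these is iota.

iota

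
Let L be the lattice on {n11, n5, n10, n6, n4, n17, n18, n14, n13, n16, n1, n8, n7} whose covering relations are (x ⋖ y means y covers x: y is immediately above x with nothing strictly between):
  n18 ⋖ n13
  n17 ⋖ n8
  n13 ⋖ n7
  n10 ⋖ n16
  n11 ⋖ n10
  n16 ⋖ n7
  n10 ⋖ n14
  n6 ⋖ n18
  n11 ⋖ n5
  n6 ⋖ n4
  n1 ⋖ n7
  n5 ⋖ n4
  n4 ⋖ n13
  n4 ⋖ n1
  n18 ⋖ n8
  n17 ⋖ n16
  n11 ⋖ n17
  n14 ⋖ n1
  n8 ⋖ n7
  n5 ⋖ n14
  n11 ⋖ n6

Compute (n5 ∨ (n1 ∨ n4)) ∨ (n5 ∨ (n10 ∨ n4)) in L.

n1

n1 ∨ n4 = n1
n5 ∨ n1 = n1
n10 ∨ n4 = n1
n5 ∨ n1 = n1
n1 ∨ n1 = n1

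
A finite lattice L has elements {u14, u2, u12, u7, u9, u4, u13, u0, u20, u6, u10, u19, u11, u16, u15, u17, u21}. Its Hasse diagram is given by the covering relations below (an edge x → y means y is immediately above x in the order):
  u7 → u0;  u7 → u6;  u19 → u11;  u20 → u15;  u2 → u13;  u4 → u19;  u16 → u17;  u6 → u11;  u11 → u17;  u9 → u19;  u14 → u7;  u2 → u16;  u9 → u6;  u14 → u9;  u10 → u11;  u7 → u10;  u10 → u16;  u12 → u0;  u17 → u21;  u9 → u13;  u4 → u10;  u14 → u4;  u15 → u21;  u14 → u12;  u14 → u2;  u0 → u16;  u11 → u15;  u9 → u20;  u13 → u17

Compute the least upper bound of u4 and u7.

u10

Common upper bounds of {u4, u7}: u10, u11, u15, u16, u17, u21.
The least among these is u10.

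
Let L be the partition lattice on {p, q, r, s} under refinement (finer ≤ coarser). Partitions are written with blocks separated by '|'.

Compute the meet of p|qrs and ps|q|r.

The meet (common refinement) of p|qrs and ps|q|r intersects blocks pairwise, giving p|q|r|s.

p|q|r|s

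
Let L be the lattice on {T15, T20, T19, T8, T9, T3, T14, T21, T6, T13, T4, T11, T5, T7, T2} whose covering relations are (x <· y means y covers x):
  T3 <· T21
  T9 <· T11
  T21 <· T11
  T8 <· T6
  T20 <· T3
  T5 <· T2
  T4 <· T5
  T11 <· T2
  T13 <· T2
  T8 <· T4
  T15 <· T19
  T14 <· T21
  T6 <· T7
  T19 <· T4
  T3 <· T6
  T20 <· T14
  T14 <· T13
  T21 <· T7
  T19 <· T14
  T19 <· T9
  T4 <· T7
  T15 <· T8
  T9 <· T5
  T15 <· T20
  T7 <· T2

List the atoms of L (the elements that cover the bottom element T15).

The atoms are exactly the elements that cover T15: T19, T20, T8.

T19, T20, T8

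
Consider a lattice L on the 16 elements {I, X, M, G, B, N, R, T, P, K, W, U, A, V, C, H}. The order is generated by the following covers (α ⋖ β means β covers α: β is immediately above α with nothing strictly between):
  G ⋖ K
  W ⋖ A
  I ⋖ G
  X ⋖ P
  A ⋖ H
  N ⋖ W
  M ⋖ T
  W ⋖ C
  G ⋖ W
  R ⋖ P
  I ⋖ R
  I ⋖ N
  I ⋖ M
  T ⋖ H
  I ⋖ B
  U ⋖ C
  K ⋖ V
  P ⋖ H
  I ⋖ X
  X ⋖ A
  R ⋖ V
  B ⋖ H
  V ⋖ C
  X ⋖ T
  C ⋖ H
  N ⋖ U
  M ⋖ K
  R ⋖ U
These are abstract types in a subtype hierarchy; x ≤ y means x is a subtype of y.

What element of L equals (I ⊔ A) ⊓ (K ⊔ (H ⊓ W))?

W

I ∨ A = A
H ∧ W = W
K ∨ W = C
A ∧ C = W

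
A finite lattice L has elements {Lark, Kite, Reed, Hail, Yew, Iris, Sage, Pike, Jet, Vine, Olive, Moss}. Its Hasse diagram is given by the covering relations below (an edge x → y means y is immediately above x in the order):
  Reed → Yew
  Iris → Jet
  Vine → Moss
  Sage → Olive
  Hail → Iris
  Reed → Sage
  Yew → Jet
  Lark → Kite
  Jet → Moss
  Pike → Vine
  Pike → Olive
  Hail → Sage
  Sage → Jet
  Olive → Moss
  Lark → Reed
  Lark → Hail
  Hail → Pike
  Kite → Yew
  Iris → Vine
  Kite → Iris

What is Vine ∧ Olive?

Common lower bounds of {Vine, Olive}: Hail, Lark, Pike.
The greatest among these is Pike.

Pike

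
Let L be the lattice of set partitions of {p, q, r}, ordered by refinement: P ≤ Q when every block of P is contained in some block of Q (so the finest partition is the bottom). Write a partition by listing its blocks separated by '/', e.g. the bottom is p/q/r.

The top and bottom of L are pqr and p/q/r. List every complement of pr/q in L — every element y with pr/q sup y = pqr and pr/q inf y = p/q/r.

p/qr, pq/r

Need y with pr/q ∨ y = pqr and pr/q ∧ y = p/q/r.
Checking each element gives: p/qr, pq/r.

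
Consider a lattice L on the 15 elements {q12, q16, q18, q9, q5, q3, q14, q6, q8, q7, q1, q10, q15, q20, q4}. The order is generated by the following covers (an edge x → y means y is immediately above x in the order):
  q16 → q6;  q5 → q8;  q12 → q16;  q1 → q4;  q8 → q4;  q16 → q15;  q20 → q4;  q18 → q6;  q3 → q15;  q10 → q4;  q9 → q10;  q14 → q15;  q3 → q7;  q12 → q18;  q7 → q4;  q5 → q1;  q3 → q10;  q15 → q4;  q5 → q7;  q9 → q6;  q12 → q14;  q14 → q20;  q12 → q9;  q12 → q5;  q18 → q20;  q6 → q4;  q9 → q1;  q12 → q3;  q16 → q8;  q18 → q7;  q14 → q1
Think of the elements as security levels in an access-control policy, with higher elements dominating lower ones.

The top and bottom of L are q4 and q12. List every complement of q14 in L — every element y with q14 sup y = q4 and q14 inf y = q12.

Need y with q14 ∨ y = q4 and q14 ∧ y = q12.
Checking each element gives: q10, q6, q7, q8.

q10, q6, q7, q8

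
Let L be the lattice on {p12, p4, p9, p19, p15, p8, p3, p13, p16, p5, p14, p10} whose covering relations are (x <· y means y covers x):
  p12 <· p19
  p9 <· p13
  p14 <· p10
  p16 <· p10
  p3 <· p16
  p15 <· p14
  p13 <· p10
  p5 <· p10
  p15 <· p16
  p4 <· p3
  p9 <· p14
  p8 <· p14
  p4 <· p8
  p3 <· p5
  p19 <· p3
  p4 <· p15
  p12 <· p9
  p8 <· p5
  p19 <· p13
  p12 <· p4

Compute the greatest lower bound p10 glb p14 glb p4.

p4

Common lower bounds of {p10, p14, p4}: p12, p4.
The greatest among these is p4.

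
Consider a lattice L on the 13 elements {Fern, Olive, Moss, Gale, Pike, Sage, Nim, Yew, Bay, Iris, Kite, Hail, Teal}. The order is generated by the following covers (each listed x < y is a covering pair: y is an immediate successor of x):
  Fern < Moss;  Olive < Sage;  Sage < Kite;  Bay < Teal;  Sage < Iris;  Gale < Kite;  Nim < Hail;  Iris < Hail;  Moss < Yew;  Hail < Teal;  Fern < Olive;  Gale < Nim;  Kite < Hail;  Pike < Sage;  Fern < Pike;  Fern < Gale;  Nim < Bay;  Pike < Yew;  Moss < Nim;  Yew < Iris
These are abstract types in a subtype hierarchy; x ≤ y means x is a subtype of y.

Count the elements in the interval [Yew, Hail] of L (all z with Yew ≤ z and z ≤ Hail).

The interval [Yew, Hail] = {Hail, Iris, Yew}, which has 3 elements.

3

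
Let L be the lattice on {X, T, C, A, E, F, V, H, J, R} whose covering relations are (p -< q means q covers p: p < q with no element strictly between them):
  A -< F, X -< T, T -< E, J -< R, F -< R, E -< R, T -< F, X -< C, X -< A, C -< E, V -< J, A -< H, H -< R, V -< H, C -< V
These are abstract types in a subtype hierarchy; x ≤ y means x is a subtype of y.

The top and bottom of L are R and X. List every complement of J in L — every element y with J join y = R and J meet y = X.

Need y with J ∨ y = R and J ∧ y = X.
Checking each element gives: A, F, T.

A, F, T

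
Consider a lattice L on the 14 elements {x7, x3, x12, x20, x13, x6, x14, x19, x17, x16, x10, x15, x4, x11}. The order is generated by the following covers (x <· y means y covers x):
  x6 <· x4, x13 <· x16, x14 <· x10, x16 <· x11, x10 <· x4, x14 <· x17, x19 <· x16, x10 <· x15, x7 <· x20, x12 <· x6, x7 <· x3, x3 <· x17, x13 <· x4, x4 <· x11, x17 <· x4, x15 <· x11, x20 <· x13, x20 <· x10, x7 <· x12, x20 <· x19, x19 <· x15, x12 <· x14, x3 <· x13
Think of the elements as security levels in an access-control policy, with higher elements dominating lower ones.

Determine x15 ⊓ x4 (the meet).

Common lower bounds of {x15, x4}: x10, x12, x14, x20, x7.
The greatest among these is x10.

x10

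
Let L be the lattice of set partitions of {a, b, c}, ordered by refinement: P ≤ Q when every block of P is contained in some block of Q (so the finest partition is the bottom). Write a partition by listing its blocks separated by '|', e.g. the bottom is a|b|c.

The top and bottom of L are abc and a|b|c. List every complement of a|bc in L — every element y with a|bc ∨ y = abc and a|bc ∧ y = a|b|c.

ab|c, ac|b

Need y with a|bc ∨ y = abc and a|bc ∧ y = a|b|c.
Checking each element gives: ab|c, ac|b.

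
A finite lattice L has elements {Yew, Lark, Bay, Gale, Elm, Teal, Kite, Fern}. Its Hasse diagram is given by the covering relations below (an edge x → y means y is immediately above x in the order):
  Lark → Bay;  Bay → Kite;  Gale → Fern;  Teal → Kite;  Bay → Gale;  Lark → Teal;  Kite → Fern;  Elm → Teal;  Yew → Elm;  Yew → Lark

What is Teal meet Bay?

Lark

Common lower bounds of {Teal, Bay}: Lark, Yew.
The greatest among these is Lark.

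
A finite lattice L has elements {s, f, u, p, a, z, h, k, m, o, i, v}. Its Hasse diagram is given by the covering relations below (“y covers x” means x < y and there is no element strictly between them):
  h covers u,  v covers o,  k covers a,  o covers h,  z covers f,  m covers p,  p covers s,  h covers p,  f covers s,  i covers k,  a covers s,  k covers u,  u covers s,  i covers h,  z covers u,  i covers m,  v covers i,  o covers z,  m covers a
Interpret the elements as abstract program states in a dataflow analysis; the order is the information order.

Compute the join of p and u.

h

Common upper bounds of {p, u}: h, i, o, v.
The least among these is h.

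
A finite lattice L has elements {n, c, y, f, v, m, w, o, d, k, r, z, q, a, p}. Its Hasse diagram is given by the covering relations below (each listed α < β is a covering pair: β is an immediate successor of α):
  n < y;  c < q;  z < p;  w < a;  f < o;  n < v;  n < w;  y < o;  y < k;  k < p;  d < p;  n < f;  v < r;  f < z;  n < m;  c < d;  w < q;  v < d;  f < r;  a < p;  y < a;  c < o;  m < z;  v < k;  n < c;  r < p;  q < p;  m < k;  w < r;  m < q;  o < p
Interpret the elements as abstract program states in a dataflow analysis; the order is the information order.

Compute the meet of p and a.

a

Common lower bounds of {p, a}: a, n, w, y.
The greatest among these is a.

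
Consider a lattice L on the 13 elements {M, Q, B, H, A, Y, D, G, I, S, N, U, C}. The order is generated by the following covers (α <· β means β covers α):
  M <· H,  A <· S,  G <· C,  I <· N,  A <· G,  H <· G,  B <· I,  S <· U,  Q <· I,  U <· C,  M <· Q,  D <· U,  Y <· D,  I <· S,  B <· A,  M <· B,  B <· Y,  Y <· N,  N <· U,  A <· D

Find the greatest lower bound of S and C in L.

S

Common lower bounds of {S, C}: A, B, I, M, Q, S.
The greatest among these is S.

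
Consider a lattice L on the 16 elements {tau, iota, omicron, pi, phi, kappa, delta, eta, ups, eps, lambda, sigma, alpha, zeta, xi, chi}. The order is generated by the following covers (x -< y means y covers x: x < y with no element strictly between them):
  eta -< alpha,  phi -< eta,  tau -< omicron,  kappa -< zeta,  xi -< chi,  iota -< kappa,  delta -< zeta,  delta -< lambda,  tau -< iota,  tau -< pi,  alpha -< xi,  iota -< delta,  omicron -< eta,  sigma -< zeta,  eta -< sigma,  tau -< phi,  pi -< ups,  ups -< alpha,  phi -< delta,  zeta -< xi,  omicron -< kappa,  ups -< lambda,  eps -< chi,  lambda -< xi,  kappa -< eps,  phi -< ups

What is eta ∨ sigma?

Common upper bounds of {eta, sigma}: chi, sigma, xi, zeta.
The least among these is sigma.

sigma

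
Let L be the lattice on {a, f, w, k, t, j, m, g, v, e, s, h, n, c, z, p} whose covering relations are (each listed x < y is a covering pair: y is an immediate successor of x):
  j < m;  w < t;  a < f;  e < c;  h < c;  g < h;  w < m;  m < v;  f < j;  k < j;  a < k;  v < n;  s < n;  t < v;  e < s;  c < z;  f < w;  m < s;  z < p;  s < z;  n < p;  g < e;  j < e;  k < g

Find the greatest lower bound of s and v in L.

m

Common lower bounds of {s, v}: a, f, j, k, m, w.
The greatest among these is m.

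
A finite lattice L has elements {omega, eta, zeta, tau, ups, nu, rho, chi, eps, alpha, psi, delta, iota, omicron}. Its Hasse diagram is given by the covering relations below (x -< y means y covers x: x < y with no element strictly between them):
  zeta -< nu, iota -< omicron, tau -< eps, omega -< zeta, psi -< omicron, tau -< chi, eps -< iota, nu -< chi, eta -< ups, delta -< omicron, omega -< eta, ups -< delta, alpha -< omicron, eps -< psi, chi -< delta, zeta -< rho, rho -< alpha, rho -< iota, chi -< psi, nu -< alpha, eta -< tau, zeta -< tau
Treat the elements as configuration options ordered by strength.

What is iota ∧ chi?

Common lower bounds of {iota, chi}: eta, omega, tau, zeta.
The greatest among these is tau.

tau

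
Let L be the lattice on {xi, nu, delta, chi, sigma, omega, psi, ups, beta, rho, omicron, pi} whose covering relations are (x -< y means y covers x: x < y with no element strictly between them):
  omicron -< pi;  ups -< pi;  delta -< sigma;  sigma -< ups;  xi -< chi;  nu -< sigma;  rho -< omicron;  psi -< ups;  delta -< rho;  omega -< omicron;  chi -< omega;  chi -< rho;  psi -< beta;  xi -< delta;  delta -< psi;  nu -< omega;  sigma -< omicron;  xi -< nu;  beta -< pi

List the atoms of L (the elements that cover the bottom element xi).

The atoms are exactly the elements that cover xi: chi, delta, nu.

chi, delta, nu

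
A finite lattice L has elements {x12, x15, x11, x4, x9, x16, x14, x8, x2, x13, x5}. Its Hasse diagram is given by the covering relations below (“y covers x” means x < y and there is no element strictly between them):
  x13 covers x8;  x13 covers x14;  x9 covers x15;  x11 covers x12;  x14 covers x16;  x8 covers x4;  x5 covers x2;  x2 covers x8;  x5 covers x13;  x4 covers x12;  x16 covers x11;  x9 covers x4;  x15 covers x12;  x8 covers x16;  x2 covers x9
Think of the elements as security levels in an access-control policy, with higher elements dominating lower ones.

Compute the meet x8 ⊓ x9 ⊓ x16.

Common lower bounds of {x8, x9, x16}: x12.
The greatest among these is x12.

x12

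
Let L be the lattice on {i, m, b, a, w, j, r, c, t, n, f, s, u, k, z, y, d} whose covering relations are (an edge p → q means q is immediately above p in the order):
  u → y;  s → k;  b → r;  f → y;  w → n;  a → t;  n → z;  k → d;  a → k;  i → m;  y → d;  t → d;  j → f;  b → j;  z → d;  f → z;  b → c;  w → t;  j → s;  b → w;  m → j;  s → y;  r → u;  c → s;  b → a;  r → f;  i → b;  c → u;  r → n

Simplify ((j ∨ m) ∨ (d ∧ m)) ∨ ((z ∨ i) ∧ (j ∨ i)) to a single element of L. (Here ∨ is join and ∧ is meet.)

j ∨ m = j
d ∧ m = m
j ∨ m = j
z ∨ i = z
j ∨ i = j
z ∧ j = j
j ∨ j = j

j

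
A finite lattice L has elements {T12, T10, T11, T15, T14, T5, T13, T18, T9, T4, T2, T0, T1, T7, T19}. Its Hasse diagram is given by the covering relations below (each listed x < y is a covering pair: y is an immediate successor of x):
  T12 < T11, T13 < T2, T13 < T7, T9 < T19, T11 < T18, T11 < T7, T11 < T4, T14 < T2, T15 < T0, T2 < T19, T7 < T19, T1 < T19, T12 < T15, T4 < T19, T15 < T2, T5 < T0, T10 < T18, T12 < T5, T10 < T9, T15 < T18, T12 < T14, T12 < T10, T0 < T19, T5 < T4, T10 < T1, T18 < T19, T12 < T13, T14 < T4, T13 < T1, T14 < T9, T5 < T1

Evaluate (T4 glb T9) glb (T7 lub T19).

T4 ∧ T9 = T14
T7 ∨ T19 = T19
T14 ∧ T19 = T14

T14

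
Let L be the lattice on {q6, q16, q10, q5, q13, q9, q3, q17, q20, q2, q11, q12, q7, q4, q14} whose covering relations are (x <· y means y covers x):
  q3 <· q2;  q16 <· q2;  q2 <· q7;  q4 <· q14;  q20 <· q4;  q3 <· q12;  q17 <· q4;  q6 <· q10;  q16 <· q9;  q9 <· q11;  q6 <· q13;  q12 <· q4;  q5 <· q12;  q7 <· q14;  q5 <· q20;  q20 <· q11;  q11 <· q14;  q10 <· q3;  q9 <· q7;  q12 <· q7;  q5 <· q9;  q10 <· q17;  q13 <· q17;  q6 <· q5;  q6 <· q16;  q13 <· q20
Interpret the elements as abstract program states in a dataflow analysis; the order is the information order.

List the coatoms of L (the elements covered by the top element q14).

q11, q4, q7

The coatoms are exactly the elements covered by q14: q11, q4, q7.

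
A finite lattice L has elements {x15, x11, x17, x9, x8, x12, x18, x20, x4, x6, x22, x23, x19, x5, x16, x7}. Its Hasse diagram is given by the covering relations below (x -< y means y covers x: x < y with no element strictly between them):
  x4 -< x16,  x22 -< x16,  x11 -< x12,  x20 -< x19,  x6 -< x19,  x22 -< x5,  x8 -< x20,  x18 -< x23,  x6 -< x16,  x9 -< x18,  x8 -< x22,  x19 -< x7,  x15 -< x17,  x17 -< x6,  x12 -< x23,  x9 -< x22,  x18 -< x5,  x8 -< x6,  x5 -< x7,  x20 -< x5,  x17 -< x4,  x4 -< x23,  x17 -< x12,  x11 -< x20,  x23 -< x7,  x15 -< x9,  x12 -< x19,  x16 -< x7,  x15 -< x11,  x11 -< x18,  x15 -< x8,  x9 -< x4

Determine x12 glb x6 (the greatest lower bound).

x17

Common lower bounds of {x12, x6}: x15, x17.
The greatest among these is x17.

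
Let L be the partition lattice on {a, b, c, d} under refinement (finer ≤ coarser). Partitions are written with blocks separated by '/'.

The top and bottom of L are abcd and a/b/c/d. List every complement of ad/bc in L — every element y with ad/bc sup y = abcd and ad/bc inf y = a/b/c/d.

a/b/cd, a/bd/c, ab/c/d, ab/cd, ac/b/d, ac/bd

Need y with ad/bc ∨ y = abcd and ad/bc ∧ y = a/b/c/d.
Checking each element gives: a/b/cd, a/bd/c, ab/c/d, ab/cd, ac/b/d, ac/bd.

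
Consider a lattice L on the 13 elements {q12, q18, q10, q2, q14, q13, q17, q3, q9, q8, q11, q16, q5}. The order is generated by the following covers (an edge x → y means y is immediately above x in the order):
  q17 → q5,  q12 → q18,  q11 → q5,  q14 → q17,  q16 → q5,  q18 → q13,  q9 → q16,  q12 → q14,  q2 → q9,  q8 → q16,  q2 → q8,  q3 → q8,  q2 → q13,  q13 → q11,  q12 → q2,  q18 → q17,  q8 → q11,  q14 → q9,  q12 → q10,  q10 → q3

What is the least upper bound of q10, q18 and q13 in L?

Common upper bounds of {q10, q18, q13}: q11, q5.
The least among these is q11.

q11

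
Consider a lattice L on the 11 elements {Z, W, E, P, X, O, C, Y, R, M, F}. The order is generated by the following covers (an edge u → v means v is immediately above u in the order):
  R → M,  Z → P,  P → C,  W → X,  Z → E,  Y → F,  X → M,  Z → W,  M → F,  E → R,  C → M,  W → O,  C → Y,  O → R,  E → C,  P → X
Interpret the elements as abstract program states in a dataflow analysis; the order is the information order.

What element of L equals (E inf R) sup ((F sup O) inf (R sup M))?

M

E ∧ R = E
F ∨ O = F
R ∨ M = M
F ∧ M = M
E ∨ M = M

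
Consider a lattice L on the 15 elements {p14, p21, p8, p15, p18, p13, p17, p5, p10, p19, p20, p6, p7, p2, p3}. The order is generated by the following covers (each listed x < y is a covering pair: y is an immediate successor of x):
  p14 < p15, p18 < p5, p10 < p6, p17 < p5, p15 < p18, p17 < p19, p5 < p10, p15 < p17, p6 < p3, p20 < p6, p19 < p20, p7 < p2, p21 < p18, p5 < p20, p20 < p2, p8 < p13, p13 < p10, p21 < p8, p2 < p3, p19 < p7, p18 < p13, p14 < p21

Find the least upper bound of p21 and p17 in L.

p5

Common upper bounds of {p21, p17}: p10, p2, p20, p3, p5, p6.
The least among these is p5.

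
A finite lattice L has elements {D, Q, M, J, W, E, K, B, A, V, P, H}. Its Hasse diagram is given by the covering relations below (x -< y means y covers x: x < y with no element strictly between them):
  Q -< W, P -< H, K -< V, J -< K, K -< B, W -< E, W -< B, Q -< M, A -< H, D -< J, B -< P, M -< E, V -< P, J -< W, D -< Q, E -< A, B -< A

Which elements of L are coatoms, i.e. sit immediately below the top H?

The coatoms are exactly the elements covered by H: A, P.

A, P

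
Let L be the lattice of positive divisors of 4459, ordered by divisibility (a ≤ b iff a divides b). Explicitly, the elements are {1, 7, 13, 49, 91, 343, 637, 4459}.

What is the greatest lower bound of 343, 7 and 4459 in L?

7

In the divisibility order, the meet is the greatest common divisor: gcd(343, 7, 4459) = 7.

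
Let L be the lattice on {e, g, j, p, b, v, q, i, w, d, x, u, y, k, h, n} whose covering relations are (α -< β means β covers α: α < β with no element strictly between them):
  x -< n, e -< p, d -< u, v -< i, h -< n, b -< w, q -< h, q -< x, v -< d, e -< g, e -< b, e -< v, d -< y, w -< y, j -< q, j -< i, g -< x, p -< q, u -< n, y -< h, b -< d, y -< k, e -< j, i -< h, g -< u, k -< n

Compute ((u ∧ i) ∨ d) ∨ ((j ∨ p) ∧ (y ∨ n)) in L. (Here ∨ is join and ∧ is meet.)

u ∧ i = v
v ∨ d = d
j ∨ p = q
y ∨ n = n
q ∧ n = q
d ∨ q = h

h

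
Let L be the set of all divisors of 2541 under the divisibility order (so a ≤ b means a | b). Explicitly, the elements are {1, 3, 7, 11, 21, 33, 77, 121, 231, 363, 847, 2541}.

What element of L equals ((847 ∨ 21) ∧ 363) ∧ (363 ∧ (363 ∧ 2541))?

847 ∨ 21 = 2541
2541 ∧ 363 = 363
363 ∧ 2541 = 363
363 ∧ 363 = 363
363 ∧ 363 = 363

363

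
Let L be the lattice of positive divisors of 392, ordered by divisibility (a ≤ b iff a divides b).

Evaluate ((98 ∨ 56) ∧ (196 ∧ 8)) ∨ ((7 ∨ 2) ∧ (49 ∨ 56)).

28

98 ∨ 56 = 392
196 ∧ 8 = 4
392 ∧ 4 = 4
7 ∨ 2 = 14
49 ∨ 56 = 392
14 ∧ 392 = 14
4 ∨ 14 = 28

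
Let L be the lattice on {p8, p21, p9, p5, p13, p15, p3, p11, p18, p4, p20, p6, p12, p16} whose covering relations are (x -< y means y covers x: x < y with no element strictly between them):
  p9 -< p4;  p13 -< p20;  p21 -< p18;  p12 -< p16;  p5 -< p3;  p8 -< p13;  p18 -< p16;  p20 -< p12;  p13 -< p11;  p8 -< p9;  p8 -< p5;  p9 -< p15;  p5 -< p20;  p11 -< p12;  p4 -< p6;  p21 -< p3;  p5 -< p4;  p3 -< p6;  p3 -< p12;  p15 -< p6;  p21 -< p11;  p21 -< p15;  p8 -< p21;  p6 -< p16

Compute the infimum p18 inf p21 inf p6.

Common lower bounds of {p18, p21, p6}: p21, p8.
The greatest among these is p21.

p21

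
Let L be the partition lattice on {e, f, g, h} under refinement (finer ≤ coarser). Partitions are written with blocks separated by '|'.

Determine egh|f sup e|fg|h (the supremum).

Common upper bounds of {egh|f, e|fg|h}: efgh.
The least among these is efgh.

efgh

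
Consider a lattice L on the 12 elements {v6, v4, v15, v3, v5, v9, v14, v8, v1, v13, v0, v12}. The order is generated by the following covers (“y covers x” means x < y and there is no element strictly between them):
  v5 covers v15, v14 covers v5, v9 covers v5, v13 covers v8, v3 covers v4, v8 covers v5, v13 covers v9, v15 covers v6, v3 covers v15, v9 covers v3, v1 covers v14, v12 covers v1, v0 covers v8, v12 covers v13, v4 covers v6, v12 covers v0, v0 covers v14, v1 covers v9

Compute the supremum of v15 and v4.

Common upper bounds of {v15, v4}: v1, v12, v13, v3, v9.
The least among these is v3.

v3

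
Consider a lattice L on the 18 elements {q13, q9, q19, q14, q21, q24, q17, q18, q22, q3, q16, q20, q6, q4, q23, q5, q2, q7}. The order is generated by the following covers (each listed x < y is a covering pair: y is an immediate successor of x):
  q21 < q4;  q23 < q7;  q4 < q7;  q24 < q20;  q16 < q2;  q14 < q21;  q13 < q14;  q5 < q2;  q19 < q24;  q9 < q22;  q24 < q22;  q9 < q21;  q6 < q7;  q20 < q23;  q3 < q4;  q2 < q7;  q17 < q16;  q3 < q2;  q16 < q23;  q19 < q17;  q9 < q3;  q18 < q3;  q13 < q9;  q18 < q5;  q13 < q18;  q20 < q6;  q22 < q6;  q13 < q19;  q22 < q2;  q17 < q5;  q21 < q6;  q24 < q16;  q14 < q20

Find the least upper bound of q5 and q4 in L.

Common upper bounds of {q5, q4}: q7.
The least among these is q7.

q7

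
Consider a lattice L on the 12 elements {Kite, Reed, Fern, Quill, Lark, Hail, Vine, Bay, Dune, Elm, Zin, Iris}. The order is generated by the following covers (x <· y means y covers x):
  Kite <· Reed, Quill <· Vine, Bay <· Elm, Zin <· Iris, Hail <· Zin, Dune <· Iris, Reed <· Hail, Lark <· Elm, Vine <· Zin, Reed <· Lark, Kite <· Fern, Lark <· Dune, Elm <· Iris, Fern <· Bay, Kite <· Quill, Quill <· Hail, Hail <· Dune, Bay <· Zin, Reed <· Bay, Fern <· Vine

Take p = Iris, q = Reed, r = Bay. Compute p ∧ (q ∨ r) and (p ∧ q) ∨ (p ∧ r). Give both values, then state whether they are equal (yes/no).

Bay; Bay; yes

q ∨ r = Bay, so p ∧ (q ∨ r) = Iris ∧ Bay = Bay.
p ∧ q = Reed and p ∧ r = Bay, so (p ∧ q) ∨ (p ∧ r) = Reed ∨ Bay = Bay.
Equal: yes.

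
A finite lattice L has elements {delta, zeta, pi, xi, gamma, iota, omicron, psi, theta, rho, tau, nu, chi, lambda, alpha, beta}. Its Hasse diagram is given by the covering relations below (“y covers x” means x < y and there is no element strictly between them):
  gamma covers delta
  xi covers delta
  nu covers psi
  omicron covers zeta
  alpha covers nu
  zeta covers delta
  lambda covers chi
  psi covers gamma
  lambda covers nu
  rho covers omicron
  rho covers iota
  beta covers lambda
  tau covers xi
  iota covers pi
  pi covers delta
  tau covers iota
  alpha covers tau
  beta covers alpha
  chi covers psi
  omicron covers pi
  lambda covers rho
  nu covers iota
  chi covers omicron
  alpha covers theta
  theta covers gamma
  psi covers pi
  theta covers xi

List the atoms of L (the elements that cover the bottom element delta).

gamma, pi, xi, zeta

The atoms are exactly the elements that cover delta: gamma, pi, xi, zeta.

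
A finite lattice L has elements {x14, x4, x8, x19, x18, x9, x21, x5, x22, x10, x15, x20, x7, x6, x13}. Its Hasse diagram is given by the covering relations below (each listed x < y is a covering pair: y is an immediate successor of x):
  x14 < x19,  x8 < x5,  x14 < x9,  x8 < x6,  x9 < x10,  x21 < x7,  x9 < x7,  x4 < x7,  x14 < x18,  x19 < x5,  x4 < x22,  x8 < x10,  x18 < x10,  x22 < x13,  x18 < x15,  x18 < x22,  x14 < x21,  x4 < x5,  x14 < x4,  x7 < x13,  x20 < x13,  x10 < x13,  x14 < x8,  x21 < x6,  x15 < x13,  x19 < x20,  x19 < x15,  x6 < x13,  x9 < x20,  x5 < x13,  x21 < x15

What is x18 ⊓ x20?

x14

Common lower bounds of {x18, x20}: x14.
The greatest among these is x14.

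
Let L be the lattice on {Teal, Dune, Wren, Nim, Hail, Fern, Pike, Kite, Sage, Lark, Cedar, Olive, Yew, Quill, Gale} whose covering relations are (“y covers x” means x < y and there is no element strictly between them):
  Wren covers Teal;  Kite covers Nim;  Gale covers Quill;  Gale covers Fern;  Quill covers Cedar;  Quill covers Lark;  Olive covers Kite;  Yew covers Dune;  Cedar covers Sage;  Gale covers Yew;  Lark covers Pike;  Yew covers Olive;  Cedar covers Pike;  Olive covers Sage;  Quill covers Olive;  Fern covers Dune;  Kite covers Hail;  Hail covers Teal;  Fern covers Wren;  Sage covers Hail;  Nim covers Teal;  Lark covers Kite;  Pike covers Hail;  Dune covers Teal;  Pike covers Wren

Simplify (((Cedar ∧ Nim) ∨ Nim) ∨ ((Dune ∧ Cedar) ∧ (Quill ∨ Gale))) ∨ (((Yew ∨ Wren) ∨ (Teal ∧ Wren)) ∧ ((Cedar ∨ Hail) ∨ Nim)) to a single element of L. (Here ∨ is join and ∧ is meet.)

Quill

Cedar ∧ Nim = Teal
Teal ∨ Nim = Nim
Dune ∧ Cedar = Teal
Quill ∨ Gale = Gale
Teal ∧ Gale = Teal
Nim ∨ Teal = Nim
Yew ∨ Wren = Gale
Teal ∧ Wren = Teal
Gale ∨ Teal = Gale
Cedar ∨ Hail = Cedar
Cedar ∨ Nim = Quill
Gale ∧ Quill = Quill
Nim ∨ Quill = Quill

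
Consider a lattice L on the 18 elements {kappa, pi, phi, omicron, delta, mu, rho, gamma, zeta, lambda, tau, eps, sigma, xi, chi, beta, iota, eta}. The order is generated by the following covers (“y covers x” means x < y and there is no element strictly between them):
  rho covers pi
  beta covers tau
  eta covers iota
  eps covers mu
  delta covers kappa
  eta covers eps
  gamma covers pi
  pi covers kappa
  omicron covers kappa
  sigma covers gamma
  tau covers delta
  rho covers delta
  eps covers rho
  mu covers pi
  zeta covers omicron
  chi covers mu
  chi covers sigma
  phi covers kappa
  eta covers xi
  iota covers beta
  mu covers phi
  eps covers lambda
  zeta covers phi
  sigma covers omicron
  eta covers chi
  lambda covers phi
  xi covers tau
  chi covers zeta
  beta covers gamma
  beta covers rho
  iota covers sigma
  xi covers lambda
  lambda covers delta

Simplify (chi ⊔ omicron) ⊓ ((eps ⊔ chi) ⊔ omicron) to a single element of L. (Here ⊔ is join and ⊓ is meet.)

chi ∨ omicron = chi
eps ∨ chi = eta
eta ∨ omicron = eta
chi ∧ eta = chi

chi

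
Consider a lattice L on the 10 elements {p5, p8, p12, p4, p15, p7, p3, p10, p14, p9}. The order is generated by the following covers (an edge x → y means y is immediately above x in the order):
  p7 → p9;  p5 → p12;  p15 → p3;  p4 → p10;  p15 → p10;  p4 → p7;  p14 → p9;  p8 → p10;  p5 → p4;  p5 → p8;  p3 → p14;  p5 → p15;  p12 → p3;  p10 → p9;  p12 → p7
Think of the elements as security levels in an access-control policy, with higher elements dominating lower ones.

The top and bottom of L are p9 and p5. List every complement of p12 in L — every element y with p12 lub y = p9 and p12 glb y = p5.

Need y with p12 ∨ y = p9 and p12 ∧ y = p5.
Checking each element gives: p10, p8.

p10, p8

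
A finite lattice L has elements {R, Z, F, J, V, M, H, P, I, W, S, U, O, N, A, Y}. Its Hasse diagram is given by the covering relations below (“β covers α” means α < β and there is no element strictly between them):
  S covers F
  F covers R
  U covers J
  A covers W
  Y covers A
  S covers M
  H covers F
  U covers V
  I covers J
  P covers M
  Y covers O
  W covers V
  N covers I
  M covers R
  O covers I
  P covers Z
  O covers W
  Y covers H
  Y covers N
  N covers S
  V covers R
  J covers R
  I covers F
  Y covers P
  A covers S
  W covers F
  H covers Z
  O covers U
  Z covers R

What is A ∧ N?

Common lower bounds of {A, N}: F, M, R, S.
The greatest among these is S.

S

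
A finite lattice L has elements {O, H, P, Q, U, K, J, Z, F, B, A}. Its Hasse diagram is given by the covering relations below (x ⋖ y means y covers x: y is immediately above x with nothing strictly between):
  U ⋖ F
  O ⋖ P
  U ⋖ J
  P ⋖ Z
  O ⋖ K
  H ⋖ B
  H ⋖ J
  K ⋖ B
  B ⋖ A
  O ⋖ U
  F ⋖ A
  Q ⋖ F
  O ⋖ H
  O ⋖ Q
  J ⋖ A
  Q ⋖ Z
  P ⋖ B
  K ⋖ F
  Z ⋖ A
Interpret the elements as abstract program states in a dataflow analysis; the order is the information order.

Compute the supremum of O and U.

Common upper bounds of {O, U}: A, F, J, U.
The least among these is U.

U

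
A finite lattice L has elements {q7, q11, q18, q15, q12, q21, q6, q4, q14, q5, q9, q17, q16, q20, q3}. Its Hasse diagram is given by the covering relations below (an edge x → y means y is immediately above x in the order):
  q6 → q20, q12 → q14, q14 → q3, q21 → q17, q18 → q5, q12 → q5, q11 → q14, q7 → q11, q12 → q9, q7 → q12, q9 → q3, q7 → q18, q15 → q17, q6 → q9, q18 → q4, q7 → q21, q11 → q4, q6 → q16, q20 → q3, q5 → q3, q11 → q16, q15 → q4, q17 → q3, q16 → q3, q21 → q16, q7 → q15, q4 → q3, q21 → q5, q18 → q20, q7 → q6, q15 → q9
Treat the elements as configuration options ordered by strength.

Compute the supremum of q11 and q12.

Common upper bounds of {q11, q12}: q14, q3.
The least among these is q14.

q14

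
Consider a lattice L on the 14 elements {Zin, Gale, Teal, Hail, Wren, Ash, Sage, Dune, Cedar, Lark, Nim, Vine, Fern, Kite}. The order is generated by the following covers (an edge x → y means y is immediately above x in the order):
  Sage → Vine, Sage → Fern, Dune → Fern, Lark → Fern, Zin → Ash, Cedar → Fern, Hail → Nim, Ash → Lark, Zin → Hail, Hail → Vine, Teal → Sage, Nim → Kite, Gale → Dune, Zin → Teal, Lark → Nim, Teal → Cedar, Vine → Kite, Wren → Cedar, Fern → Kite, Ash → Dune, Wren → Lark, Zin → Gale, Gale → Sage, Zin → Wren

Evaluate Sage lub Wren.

Fern

Sage ∨ Wren = Fern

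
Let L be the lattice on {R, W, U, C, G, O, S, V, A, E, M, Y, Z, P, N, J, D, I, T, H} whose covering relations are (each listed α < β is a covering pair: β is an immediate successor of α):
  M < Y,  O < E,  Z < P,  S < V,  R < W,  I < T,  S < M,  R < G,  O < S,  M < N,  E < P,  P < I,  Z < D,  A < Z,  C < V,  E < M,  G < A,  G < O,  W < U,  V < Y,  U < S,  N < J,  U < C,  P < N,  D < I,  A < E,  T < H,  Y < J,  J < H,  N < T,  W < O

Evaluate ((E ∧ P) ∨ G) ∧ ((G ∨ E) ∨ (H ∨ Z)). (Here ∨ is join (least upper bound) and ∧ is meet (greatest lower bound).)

E

E ∧ P = E
E ∨ G = E
G ∨ E = E
H ∨ Z = H
E ∨ H = H
E ∧ H = E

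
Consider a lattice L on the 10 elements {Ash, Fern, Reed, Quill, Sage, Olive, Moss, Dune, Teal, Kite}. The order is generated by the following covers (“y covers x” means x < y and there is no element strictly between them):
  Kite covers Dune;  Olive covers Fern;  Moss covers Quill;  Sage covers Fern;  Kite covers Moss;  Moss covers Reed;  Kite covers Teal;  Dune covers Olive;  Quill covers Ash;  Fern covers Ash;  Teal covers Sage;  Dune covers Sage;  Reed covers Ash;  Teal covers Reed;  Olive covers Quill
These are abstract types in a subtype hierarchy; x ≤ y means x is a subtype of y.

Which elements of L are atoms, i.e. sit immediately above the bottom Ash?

The atoms are exactly the elements that cover Ash: Fern, Quill, Reed.

Fern, Quill, Reed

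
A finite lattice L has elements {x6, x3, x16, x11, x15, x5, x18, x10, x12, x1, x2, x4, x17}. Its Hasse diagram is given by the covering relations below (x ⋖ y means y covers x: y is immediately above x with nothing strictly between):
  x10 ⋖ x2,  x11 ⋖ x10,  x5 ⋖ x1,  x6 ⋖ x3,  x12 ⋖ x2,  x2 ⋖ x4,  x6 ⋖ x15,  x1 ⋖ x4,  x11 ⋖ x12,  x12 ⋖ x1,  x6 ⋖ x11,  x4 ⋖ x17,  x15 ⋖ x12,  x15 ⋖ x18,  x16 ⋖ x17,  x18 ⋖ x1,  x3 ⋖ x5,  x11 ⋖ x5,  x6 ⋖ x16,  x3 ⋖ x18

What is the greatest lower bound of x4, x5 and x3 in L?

x3

Common lower bounds of {x4, x5, x3}: x3, x6.
The greatest among these is x3.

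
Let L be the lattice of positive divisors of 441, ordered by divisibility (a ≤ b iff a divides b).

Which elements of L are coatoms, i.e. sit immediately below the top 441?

147, 63

The coatoms are exactly the elements covered by 441: 147, 63.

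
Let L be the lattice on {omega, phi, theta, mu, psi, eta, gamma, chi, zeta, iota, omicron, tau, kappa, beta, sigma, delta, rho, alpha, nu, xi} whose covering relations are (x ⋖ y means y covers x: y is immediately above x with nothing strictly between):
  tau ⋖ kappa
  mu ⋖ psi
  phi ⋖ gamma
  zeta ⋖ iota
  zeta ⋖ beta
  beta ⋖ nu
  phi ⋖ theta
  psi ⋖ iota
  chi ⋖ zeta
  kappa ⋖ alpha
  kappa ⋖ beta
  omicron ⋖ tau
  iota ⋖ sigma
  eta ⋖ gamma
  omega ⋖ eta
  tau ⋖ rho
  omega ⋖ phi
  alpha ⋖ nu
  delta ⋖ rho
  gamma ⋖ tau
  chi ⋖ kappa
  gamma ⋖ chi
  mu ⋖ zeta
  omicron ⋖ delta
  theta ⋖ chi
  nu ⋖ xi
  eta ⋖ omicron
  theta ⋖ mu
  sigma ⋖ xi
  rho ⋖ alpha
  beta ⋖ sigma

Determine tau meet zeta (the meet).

Common lower bounds of {tau, zeta}: eta, gamma, omega, phi.
The greatest among these is gamma.

gamma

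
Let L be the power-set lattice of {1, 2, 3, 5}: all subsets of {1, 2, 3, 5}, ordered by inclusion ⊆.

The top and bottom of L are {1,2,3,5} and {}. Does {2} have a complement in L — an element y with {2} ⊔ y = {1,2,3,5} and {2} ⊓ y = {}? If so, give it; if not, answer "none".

{1,3,5}

Need y with {2} ∨ y = {1,2,3,5} and {2} ∧ y = {}.
Checking each element gives: {1,3,5}.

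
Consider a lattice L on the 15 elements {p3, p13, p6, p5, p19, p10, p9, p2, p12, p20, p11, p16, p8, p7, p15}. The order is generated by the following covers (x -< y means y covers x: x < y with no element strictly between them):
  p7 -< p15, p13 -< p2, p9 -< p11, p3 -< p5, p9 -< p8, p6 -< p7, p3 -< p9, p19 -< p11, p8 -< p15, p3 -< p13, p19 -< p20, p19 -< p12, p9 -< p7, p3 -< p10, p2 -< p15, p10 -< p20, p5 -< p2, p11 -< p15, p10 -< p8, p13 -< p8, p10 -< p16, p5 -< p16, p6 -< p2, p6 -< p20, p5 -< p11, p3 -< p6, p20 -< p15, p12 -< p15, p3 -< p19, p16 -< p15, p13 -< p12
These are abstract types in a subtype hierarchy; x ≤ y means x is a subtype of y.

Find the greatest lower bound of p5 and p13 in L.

Common lower bounds of {p5, p13}: p3.
The greatest among these is p3.

p3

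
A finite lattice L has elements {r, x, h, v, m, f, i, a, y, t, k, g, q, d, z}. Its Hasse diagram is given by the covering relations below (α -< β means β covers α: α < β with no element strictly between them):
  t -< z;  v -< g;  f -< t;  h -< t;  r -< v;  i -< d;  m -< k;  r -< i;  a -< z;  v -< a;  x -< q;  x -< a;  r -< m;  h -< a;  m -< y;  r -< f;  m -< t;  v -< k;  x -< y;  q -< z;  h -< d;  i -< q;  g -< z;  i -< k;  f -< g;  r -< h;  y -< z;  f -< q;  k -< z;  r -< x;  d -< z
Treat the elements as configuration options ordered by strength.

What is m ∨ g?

Common upper bounds of {m, g}: z.
The least among these is z.

z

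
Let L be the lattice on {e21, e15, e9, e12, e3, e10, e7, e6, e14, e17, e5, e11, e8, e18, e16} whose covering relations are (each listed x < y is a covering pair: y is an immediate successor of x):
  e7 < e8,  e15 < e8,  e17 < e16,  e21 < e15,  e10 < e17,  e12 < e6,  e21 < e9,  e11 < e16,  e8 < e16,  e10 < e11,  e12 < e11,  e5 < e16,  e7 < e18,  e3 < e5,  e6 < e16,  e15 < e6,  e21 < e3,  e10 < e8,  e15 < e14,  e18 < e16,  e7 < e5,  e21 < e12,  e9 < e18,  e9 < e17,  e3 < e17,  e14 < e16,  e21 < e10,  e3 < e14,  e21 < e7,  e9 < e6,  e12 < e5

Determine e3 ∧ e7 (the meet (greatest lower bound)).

Common lower bounds of {e3, e7}: e21.
The greatest among these is e21.

e21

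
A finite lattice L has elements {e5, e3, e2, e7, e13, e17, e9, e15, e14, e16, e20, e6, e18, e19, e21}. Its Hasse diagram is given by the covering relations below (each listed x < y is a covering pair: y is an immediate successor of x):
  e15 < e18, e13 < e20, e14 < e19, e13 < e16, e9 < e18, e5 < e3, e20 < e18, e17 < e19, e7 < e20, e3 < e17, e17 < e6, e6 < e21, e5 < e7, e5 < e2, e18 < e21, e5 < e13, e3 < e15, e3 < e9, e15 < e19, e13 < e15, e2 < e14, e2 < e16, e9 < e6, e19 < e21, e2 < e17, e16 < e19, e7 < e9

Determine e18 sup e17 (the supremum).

Common upper bounds of {e18, e17}: e21.
The least among these is e21.

e21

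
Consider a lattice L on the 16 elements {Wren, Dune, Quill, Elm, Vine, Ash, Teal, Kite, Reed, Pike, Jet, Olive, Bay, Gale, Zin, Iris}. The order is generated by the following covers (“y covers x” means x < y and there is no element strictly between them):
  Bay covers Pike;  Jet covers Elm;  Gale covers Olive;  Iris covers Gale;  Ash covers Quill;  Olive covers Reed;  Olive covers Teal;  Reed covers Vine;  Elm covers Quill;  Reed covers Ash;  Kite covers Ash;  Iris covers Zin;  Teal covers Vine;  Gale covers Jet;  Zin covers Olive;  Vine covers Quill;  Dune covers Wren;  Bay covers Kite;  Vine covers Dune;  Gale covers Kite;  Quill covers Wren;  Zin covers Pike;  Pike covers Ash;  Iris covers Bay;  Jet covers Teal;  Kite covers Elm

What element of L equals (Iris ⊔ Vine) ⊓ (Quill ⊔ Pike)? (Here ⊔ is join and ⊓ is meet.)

Pike

Iris ∨ Vine = Iris
Quill ∨ Pike = Pike
Iris ∧ Pike = Pike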